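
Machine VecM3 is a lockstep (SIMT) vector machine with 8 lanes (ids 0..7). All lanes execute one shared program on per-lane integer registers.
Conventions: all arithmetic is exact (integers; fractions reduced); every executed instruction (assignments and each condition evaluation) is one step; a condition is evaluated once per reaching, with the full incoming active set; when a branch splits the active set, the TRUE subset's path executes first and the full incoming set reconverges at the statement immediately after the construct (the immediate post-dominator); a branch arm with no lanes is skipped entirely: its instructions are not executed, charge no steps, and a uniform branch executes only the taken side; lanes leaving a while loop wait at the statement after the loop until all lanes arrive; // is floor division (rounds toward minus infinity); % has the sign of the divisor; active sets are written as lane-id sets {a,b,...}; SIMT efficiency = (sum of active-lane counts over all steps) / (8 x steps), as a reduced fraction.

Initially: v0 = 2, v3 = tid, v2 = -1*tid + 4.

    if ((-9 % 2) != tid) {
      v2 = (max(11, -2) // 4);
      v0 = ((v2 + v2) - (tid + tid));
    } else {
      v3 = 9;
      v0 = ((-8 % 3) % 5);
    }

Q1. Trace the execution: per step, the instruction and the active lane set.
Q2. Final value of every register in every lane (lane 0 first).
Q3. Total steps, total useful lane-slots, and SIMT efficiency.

step 0: eval ((-9 % 2) != tid)       {0,1,2,3,4,5,6,7}
step 1: v2 <- (max(11, -2) // 4)     {0,2,3,4,5,6,7}
step 2: v0 <- ((v2 + v2) - (tid + tid)) {0,2,3,4,5,6,7}
step 3: v3 <- 9                      {1}
step 4: v0 <- ((-8 % 3) % 5)         {1}

Answer: 5 steps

v0: 4,1,0,-2,-4,-6,-8,-10
v3: 0,9,2,3,4,5,6,7
v2: 2,3,2,2,2,2,2,2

steps = 5; useful = 24; efficiency = 24/40 = 3/5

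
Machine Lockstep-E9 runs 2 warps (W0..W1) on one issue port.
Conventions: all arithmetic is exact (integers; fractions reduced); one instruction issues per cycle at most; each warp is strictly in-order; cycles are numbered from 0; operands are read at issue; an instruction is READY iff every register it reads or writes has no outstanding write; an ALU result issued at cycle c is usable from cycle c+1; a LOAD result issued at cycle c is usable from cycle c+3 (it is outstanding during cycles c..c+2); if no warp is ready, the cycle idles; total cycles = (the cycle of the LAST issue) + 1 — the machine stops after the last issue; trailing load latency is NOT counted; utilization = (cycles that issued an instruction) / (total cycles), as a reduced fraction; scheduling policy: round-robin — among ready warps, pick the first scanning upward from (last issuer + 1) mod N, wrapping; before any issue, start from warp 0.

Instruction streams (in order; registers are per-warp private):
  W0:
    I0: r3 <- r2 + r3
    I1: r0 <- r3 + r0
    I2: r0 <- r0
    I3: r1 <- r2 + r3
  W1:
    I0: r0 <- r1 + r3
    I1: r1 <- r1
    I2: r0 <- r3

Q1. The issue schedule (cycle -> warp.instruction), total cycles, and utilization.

cycle 0: W0.I0
cycle 1: W1.I0
cycle 2: W0.I1
cycle 3: W1.I1
cycle 4: W0.I2
cycle 5: W1.I2
cycle 6: W0.I3

Answer: 7 cycles, utilization 1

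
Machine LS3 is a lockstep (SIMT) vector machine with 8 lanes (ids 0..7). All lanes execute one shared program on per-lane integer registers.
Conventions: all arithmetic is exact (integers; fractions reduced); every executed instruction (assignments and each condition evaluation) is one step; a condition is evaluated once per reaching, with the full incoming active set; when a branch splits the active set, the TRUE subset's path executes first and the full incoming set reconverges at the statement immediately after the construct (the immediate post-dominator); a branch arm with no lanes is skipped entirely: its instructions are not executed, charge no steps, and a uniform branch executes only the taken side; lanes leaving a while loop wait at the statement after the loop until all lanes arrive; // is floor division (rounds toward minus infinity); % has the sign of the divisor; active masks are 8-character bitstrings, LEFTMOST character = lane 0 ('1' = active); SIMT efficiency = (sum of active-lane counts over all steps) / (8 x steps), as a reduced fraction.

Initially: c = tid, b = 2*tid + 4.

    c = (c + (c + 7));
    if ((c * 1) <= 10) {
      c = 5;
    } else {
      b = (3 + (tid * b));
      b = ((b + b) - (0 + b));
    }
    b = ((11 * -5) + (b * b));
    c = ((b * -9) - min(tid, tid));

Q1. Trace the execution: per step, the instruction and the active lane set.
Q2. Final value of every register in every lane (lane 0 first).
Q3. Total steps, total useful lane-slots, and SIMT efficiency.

step 0: c <- (c + (c + 7))           11111111
step 1: eval ((c * 1) <= 10)         11111111
step 2: c <- 5                       11000000
step 3: b <- (3 + (tid * b))         00111111
step 4: b <- ((b + b) - (0 + b))     00111111
step 5: b <- ((11 * -5) + (b * b))   11111111
step 6: c <- ((b * -9) - min(tid, tid)) 11111111

Answer: 7 steps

c: 351,170,-2756,-9309,-22918,-47471,-87720,-149281
b: -39,-19,306,1034,2546,5274,9746,16586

steps = 7; useful = 46; efficiency = 46/56 = 23/28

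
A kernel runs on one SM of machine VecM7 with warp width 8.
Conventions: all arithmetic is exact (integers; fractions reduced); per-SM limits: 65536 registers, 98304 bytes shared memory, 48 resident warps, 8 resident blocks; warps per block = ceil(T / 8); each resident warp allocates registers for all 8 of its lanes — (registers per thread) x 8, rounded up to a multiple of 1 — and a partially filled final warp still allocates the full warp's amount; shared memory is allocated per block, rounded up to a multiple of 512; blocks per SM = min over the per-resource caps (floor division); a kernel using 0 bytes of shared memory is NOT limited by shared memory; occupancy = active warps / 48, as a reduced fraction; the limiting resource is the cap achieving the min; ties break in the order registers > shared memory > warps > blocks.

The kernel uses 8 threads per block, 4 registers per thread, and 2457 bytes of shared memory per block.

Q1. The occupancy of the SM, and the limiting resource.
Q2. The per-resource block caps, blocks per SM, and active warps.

Answer: occupancy 1/6, limited by blocks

registers: 2048 blocks
shared memory: 38 blocks
warps: 48 blocks
blocks: 8 blocks

Answer: 8 blocks, 8 active warps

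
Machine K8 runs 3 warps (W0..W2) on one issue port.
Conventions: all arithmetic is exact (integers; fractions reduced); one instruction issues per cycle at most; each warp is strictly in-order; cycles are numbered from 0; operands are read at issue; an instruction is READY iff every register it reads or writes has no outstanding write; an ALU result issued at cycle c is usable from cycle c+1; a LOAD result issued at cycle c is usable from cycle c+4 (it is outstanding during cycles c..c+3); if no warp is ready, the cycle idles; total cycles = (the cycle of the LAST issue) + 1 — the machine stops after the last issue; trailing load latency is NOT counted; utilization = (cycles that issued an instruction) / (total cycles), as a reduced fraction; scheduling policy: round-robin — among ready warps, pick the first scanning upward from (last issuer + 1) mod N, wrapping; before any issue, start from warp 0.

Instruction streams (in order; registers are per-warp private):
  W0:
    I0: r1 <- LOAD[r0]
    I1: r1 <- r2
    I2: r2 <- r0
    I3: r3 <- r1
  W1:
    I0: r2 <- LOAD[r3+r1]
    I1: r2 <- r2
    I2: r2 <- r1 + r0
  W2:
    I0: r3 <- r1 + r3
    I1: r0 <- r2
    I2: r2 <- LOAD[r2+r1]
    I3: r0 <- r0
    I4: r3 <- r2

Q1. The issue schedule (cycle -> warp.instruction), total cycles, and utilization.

cycle 0: W0.I0
cycle 1: W1.I0
cycle 2: W2.I0
cycle 3: W2.I1
cycle 4: W0.I1
cycle 5: W1.I1
cycle 6: W2.I2
cycle 7: W0.I2
cycle 8: W1.I2
cycle 9: W2.I3
cycle 10: W0.I3
cycle 11: W2.I4

Answer: 12 cycles, utilization 1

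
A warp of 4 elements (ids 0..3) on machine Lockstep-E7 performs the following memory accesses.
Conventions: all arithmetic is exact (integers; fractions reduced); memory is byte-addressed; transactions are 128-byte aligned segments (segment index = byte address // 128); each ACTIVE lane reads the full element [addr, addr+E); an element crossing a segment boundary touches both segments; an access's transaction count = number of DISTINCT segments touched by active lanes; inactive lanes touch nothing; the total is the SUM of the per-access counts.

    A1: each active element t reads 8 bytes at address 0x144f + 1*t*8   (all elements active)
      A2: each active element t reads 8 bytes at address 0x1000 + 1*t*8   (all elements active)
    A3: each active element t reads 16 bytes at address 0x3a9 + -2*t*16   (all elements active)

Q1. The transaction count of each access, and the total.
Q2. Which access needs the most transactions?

A1: 1 transaction
A2: 1 transaction
A3: 2 transactions

Answer: 1,1,2; total 4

Answer: A3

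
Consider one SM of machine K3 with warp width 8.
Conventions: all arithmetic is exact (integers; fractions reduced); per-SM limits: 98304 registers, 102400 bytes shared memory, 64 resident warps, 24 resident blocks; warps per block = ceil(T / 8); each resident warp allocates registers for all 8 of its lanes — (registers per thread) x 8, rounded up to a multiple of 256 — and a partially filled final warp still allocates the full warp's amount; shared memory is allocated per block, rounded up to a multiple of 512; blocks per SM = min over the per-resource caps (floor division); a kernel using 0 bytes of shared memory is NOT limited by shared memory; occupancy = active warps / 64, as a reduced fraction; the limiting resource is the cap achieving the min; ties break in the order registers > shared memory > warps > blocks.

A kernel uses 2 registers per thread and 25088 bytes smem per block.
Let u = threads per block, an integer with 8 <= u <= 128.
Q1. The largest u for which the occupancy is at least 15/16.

Answer: u = 128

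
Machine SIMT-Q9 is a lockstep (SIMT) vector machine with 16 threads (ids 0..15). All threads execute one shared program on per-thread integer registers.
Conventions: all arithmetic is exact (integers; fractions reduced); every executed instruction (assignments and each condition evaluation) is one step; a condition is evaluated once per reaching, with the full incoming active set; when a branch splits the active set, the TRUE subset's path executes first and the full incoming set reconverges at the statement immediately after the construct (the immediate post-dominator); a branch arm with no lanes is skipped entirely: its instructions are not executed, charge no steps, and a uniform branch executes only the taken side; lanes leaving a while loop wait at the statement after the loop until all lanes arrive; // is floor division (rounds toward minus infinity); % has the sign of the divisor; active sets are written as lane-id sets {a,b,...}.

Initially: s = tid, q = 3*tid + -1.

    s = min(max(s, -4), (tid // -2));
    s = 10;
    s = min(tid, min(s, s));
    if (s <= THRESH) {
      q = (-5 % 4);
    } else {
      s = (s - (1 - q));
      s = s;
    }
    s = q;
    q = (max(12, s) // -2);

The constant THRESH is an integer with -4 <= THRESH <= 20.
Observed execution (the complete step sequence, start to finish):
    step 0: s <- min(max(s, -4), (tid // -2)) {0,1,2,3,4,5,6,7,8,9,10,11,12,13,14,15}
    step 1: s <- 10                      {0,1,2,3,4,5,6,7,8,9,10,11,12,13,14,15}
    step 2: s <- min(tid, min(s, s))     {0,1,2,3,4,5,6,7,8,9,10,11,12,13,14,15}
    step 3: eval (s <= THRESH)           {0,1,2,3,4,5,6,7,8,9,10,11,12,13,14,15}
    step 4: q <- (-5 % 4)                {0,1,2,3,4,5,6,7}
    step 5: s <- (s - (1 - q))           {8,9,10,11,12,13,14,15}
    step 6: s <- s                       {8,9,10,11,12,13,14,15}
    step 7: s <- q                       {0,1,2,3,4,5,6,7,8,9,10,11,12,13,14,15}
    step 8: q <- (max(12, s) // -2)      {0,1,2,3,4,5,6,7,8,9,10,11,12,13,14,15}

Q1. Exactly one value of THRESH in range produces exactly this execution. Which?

Answer: THRESH = 7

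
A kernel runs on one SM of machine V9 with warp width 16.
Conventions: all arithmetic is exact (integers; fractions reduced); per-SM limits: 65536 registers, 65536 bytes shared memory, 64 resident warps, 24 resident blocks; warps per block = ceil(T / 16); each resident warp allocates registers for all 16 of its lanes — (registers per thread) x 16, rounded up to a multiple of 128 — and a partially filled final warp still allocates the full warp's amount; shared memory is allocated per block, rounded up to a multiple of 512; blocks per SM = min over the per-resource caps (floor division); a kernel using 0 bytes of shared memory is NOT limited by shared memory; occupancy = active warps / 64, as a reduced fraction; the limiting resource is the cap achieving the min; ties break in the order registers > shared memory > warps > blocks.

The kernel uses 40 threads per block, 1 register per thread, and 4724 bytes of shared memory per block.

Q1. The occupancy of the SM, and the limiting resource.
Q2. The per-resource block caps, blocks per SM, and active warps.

Answer: occupancy 9/16, limited by shared memory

registers: 170 blocks
shared memory: 12 blocks
warps: 21 blocks
blocks: 24 blocks

Answer: 12 blocks, 36 active warps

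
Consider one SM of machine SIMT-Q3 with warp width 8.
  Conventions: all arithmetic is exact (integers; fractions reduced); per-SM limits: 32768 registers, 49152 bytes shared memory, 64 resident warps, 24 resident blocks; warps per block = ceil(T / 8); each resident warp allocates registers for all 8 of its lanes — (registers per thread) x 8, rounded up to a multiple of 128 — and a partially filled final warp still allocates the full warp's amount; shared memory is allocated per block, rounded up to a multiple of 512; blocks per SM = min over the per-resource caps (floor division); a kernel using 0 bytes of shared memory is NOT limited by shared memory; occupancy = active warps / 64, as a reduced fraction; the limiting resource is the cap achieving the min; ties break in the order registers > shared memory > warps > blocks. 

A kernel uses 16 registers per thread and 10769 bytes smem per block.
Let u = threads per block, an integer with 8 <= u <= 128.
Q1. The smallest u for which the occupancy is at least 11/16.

Answer: u = 81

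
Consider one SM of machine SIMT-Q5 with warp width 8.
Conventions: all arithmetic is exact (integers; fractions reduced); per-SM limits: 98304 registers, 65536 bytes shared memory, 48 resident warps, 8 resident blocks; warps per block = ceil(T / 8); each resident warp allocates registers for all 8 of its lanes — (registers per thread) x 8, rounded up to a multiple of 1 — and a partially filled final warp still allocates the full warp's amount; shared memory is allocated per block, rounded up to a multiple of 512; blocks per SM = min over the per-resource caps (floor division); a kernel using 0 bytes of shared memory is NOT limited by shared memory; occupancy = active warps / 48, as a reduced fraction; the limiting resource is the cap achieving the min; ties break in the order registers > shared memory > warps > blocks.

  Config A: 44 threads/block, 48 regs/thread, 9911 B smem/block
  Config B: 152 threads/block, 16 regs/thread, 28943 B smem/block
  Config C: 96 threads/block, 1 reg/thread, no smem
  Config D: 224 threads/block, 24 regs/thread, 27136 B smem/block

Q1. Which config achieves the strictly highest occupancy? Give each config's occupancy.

occupancies: A 3/4, B 19/24, C 1, D 7/12

Answer: C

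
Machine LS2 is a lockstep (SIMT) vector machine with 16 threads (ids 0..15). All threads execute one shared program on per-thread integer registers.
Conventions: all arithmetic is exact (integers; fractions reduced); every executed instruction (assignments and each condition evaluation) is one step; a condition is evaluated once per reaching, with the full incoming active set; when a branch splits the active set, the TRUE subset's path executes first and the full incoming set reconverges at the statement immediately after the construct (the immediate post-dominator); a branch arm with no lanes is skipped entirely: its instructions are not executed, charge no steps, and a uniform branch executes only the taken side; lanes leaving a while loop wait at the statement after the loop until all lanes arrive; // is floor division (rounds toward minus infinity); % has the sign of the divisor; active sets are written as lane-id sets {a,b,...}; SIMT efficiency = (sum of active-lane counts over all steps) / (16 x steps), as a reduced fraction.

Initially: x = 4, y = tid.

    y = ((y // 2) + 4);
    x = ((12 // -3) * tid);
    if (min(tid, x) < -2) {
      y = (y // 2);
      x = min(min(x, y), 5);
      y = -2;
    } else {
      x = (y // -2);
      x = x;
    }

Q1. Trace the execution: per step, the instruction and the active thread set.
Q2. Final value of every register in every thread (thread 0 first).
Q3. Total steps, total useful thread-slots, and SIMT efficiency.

step 0: y <- ((y // 2) + 4)          {0,1,2,3,4,5,6,7,8,9,10,11,12,13,14,15}
step 1: x <- ((12 // -3) * tid)      {0,1,2,3,4,5,6,7,8,9,10,11,12,13,14,15}
step 2: eval (min(tid, x) < -2)      {0,1,2,3,4,5,6,7,8,9,10,11,12,13,14,15}
step 3: y <- (y // 2)                {1,2,3,4,5,6,7,8,9,10,11,12,13,14,15}
step 4: x <- min(min(x, y), 5)       {1,2,3,4,5,6,7,8,9,10,11,12,13,14,15}
step 5: y <- -2                      {1,2,3,4,5,6,7,8,9,10,11,12,13,14,15}
step 6: x <- (y // -2)               {0}
step 7: x <- x                       {0}

Answer: 8 steps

x: -2,-4,-8,-12,-16,-20,-24,-28,-32,-36,-40,-44,-48,-52,-56,-60
y: 4,-2,-2,-2,-2,-2,-2,-2,-2,-2,-2,-2,-2,-2,-2,-2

steps = 8; useful = 95; efficiency = 95/128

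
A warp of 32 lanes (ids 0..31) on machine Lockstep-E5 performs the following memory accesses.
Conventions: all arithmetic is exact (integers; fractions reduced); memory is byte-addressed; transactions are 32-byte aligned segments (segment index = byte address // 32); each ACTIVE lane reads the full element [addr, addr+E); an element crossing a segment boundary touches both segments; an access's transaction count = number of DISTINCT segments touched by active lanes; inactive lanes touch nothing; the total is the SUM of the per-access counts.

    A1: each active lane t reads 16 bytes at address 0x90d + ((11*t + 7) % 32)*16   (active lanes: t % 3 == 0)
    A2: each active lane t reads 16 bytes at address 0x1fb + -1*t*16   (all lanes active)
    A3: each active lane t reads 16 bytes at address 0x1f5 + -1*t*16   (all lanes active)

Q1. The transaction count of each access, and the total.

A1: 7 transactions
A2: 17 transactions
A3: 17 transactions

Answer: 7,17,17; total 41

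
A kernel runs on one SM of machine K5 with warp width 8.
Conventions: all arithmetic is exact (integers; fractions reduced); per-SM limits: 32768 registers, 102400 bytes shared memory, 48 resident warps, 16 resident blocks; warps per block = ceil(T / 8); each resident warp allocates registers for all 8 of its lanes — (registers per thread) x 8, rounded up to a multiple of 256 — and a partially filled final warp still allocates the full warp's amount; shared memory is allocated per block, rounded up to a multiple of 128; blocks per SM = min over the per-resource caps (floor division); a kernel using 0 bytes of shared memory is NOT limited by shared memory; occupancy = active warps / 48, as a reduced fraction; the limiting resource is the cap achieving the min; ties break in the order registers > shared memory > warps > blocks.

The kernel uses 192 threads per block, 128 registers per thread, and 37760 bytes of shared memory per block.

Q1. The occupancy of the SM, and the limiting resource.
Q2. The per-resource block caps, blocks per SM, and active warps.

Answer: occupancy 1/2, limited by registers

registers: 1 block
shared memory: 2 blocks
warps: 2 blocks
blocks: 16 blocks

Answer: 1 block, 24 active warps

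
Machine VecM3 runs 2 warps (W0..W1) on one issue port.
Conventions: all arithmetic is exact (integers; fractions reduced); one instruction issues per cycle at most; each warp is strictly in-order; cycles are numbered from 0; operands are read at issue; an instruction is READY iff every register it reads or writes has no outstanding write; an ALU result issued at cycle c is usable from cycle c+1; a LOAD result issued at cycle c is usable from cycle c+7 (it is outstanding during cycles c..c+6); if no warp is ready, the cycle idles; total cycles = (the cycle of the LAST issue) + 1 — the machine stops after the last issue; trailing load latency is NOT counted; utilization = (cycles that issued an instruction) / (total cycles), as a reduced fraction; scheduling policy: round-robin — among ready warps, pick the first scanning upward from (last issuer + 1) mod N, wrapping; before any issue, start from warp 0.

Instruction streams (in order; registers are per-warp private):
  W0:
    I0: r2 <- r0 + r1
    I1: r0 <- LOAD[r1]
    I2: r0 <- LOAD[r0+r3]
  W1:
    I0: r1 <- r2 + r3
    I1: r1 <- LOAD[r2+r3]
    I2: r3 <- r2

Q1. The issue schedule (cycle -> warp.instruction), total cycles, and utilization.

cycle 0: W0.I0
cycle 1: W1.I0
cycle 2: W0.I1
cycle 3: W1.I1
cycle 4: W1.I2
cycle 5: idle
cycle 6: idle
cycle 7: idle
cycle 8: idle
cycle 9: W0.I2

Answer: 10 cycles, utilization 3/5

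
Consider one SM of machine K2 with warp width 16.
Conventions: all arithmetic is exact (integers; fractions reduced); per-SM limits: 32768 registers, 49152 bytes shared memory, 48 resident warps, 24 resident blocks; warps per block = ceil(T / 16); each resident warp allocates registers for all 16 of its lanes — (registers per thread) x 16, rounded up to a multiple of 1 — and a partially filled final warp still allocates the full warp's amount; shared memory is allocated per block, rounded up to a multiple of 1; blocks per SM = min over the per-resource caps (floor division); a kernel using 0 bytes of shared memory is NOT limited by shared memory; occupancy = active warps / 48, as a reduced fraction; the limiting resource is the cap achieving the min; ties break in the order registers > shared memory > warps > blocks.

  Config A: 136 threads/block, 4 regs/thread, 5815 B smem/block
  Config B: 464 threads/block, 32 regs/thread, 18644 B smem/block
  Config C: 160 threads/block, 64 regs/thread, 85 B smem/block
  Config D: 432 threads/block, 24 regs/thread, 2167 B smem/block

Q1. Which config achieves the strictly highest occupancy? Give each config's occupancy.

occupancies: A 15/16, B 29/48, C 5/8, D 9/16

Answer: A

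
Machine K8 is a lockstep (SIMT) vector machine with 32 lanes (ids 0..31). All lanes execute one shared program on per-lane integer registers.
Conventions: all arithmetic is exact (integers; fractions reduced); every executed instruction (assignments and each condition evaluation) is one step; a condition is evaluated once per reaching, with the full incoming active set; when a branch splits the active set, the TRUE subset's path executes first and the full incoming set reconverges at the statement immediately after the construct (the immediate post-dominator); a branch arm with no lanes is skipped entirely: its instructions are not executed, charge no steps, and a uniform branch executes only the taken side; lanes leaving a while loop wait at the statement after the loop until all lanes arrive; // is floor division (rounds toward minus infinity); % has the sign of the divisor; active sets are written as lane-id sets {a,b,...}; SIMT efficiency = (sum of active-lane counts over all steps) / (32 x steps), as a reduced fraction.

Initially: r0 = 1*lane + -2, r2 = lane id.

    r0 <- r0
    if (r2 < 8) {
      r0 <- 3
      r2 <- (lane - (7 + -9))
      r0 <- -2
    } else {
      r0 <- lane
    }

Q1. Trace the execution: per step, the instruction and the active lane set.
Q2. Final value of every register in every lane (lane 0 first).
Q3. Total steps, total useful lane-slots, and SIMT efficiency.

step 0: r0 <- r0                     {0,1,2,3,4,5,6,7,8,9,10,11,12,13,14,15,16,17,18,19,20,21,22,23,24,25,26,27,28,29,30,31}
step 1: eval (r2 < 8)                {0,1,2,3,4,5,6,7,8,9,10,11,12,13,14,15,16,17,18,19,20,21,22,23,24,25,26,27,28,29,30,31}
step 2: r0 <- 3                      {0,1,2,3,4,5,6,7}
step 3: r2 <- (lane - (7 + -9))      {0,1,2,3,4,5,6,7}
step 4: r0 <- -2                     {0,1,2,3,4,5,6,7}
step 5: r0 <- lane                   {8,9,10,11,12,13,14,15,16,17,18,19,20,21,22,23,24,25,26,27,28,29,30,31}

Answer: 6 steps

r0: -2,-2,-2,-2,-2,-2,-2,-2,8,9,10,11,12,13,14,15,16,17,18,19,20,21,22,23,24,25,26,27,28,29,30,31
r2: 2,3,4,5,6,7,8,9,8,9,10,11,12,13,14,15,16,17,18,19,20,21,22,23,24,25,26,27,28,29,30,31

steps = 6; useful = 112; efficiency = 112/192 = 7/12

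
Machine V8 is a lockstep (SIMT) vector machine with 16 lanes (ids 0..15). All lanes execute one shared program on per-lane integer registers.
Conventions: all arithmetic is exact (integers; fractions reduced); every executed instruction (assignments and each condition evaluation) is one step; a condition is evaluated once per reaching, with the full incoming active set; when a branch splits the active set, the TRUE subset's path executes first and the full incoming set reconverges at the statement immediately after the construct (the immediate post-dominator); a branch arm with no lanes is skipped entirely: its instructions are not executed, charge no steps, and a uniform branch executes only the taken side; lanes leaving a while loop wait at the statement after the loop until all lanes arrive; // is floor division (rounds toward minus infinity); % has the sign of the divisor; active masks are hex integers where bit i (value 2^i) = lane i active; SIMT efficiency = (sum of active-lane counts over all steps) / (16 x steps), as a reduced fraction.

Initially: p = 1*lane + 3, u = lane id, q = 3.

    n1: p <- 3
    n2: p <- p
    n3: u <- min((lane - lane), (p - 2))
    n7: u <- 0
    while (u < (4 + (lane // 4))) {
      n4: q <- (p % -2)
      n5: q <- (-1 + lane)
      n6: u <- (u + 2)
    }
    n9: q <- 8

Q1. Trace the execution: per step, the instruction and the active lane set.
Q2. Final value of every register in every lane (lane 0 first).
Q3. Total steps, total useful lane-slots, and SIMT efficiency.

step 0: p <- 3                       0xffff
step 1: p <- p                       0xffff
step 2: u <- min((lane - lane), (p - 2)) 0xffff
step 3: u <- 0                       0xffff
step 4: eval (u < (4 + (lane // 4))) 0xffff
step 5: q <- (p % -2)                0xffff
step 6: q <- (-1 + lane)             0xffff
step 7: u <- (u + 2)                 0xffff
step 8: eval (u < (4 + (lane // 4))) 0xffff
step 9: q <- (p % -2)                0xffff
step 10: q <- (-1 + lane)             0xffff
step 11: u <- (u + 2)                 0xffff
step 12: eval (u < (4 + (lane // 4))) 0xffff
step 13: q <- (p % -2)                0xfff0
step 14: q <- (-1 + lane)             0xfff0
step 15: u <- (u + 2)                 0xfff0
step 16: eval (u < (4 + (lane // 4))) 0xfff0
step 17: q <- (p % -2)                0xf000
step 18: q <- (-1 + lane)             0xf000
step 19: u <- (u + 2)                 0xf000
step 20: eval (u < (4 + (lane // 4))) 0xf000
step 21: q <- 8                       0xffff

Answer: 22 steps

p: 3,3,3,3,3,3,3,3,3,3,3,3,3,3,3,3
u: 4,4,4,4,6,6,6,6,6,6,6,6,8,8,8,8
q: 8,8,8,8,8,8,8,8,8,8,8,8,8,8,8,8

steps = 22; useful = 288; efficiency = 288/352 = 9/11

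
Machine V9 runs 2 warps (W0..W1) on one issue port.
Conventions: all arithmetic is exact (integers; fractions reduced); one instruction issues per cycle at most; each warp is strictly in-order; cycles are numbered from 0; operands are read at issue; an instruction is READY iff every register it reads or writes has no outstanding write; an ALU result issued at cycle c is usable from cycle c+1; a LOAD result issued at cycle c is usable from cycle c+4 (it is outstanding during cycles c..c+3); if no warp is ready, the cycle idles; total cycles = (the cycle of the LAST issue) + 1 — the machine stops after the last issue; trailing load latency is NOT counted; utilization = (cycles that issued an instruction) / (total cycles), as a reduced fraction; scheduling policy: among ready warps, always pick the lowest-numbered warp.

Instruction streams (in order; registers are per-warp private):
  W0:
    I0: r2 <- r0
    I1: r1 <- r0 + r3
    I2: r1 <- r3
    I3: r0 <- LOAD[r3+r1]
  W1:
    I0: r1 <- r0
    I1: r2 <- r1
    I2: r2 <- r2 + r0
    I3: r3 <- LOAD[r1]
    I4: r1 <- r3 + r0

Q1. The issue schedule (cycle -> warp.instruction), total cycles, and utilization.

cycle 0: W0.I0
cycle 1: W0.I1
cycle 2: W0.I2
cycle 3: W0.I3
cycle 4: W1.I0
cycle 5: W1.I1
cycle 6: W1.I2
cycle 7: W1.I3
cycle 8: idle
cycle 9: idle
cycle 10: idle
cycle 11: W1.I4

Answer: 12 cycles, utilization 3/4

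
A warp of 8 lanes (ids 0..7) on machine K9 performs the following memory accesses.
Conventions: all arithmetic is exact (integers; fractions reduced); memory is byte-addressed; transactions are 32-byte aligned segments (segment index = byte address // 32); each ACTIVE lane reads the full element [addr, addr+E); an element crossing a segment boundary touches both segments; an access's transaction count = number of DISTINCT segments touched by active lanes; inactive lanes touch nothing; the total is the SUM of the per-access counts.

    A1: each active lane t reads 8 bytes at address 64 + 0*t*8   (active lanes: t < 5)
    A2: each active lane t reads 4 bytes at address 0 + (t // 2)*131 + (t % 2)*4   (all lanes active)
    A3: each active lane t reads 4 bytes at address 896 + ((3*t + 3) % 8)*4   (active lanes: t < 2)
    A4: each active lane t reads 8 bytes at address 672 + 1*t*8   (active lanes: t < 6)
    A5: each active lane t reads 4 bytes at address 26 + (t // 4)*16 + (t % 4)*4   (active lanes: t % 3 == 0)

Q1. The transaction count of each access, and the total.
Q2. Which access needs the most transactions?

A1: 1 transaction
A2: 4 transactions
A3: 1 transaction
A4: 2 transactions
A5: 2 transactions

Answer: 1,4,1,2,2; total 10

Answer: A2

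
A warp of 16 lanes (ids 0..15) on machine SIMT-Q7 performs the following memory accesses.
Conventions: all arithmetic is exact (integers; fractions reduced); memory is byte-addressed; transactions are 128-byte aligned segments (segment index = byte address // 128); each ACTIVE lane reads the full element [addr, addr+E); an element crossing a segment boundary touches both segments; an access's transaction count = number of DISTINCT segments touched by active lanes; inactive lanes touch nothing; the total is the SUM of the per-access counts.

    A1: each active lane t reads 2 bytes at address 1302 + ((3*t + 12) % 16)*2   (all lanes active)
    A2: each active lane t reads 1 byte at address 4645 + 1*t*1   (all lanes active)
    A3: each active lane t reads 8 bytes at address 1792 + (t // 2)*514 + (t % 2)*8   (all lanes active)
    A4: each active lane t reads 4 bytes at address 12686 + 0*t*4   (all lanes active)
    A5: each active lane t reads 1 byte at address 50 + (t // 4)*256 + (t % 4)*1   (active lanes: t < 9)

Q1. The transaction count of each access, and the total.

A1: 1 transaction
A2: 1 transaction
A3: 8 transactions
A4: 1 transaction
A5: 3 transactions

Answer: 1,1,8,1,3; total 14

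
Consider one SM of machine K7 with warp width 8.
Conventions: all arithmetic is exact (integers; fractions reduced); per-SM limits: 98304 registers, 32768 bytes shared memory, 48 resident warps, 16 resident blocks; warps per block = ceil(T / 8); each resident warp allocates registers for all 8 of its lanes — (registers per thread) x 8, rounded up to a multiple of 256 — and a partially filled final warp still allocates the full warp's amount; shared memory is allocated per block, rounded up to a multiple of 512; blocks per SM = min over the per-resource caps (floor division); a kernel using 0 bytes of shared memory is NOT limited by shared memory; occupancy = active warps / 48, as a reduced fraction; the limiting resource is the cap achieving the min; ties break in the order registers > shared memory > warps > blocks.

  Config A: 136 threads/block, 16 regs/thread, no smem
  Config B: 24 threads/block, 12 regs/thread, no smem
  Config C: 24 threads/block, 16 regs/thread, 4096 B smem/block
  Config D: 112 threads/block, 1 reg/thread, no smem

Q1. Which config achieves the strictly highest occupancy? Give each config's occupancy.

occupancies: A 17/24, B 1, C 1/2, D 7/8

Answer: B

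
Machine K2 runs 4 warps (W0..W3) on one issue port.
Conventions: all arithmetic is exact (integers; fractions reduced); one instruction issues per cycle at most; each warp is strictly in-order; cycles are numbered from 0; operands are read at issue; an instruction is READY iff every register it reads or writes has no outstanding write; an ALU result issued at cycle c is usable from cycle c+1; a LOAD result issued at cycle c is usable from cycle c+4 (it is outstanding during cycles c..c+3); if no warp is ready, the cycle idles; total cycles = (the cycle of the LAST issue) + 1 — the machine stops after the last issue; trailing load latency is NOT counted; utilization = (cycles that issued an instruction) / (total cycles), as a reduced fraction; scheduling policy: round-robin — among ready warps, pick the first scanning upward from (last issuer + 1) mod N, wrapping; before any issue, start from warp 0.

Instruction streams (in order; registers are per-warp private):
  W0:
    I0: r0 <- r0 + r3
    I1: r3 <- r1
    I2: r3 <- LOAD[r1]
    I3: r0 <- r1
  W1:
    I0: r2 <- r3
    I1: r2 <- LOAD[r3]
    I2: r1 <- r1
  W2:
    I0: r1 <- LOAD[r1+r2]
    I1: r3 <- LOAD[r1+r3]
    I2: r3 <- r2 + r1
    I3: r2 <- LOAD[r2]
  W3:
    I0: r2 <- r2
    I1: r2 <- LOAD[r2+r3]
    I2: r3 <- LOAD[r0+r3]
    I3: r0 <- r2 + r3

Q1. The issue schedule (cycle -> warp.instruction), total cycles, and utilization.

cycle 0: W0.I0
cycle 1: W1.I0
cycle 2: W2.I0
cycle 3: W3.I0
cycle 4: W0.I1
cycle 5: W1.I1
cycle 6: W2.I1
cycle 7: W3.I1
cycle 8: W0.I2
cycle 9: W1.I2
cycle 10: W2.I2
cycle 11: W3.I2
cycle 12: W0.I3
cycle 13: W2.I3
cycle 14: idle
cycle 15: W3.I3

Answer: 16 cycles, utilization 15/16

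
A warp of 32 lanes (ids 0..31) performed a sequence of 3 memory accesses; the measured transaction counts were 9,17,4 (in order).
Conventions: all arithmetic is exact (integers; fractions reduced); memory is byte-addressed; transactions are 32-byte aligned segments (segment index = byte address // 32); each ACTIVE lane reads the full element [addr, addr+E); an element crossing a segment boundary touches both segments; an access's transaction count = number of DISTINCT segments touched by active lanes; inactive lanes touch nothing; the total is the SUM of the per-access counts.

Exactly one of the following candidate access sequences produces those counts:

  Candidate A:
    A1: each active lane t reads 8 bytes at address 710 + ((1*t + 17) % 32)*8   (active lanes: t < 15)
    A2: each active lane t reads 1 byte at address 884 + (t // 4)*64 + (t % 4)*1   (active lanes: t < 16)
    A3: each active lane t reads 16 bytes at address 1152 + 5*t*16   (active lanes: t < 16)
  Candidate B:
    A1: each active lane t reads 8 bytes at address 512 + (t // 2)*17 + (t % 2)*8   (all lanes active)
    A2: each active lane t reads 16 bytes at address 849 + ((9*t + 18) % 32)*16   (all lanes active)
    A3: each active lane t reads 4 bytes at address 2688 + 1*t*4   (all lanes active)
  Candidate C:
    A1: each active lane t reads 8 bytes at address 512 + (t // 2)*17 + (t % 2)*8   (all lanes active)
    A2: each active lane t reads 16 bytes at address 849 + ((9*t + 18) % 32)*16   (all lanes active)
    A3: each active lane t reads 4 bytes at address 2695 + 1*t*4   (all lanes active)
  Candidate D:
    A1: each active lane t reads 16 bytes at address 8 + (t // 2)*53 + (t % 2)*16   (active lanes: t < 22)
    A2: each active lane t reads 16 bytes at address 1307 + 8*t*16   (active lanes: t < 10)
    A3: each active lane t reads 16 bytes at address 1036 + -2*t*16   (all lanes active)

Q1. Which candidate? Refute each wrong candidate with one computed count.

A: A1 gives 5 transactions, not 9
C: A3 gives 5 transactions, not 4
D: A1 gives 18 transactions, not 9
B: all counts match (9,17,4)

Answer: B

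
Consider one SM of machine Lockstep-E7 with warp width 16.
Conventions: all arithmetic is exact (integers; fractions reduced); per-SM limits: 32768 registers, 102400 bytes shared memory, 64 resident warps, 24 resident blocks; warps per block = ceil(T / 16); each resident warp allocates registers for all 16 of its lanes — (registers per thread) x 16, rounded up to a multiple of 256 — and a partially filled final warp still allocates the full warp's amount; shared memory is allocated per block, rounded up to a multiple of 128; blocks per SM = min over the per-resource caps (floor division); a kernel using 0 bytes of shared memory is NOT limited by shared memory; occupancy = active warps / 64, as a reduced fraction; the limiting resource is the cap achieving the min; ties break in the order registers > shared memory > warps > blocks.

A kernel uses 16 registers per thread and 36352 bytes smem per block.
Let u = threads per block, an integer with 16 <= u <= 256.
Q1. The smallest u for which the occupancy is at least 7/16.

Answer: u = 209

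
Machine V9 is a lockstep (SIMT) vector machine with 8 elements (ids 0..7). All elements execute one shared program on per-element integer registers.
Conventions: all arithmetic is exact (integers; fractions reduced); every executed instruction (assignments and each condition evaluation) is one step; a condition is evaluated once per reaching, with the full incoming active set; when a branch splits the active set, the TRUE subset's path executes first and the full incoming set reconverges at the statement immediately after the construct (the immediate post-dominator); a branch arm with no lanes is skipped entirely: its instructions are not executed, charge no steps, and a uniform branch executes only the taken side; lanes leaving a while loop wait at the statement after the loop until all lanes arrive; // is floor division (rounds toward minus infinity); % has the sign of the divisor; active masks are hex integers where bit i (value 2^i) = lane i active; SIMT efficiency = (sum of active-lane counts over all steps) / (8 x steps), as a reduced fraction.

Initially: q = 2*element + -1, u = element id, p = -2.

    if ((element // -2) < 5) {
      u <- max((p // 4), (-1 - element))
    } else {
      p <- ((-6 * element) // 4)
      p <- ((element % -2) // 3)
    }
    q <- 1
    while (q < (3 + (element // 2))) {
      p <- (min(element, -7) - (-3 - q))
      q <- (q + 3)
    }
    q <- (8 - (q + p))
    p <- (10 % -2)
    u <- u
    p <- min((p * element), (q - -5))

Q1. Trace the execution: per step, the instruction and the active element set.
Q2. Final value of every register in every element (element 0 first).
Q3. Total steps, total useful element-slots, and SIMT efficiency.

step 0: eval ((element // -2) < 5)   0xff
step 1: u <- max((p // 4), (-1 - element)) 0xff
step 2: q <- 1                       0xff
step 3: eval (q < (3 + (element // 2))) 0xff
step 4: p <- (min(element, -7) - (-3 - q)) 0xff
step 5: q <- (q + 3)                 0xff
step 6: eval (q < (3 + (element // 2))) 0xff
step 7: p <- (min(element, -7) - (-3 - q)) 0xf0
step 8: q <- (q + 3)                 0xf0
step 9: eval (q < (3 + (element // 2))) 0xf0
step 10: q <- (8 - (q + p))           0xff
step 11: p <- (10 % -2)               0xff
step 12: u <- u                       0xff
step 13: p <- min((p * element), (q - -5)) 0xff

Answer: 14 steps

q: 7,7,7,7,1,1,1,1
u: -1,-1,-1,-1,-1,-1,-1,-1
p: 0,0,0,0,0,0,0,0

steps = 14; useful = 100; efficiency = 100/112 = 25/28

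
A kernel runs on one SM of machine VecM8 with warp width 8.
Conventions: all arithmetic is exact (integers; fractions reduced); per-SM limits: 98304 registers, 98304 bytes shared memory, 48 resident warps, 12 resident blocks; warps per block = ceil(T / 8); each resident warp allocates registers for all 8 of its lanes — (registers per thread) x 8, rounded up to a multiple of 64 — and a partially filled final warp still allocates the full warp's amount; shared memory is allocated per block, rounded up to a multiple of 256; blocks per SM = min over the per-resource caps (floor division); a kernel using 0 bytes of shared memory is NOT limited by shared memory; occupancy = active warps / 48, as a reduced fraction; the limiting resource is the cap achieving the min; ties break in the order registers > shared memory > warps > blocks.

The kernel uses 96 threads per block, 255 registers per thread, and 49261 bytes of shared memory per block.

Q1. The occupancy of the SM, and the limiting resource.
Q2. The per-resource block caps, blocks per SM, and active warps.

Answer: occupancy 1/4, limited by shared memory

registers: 4 blocks
shared memory: 1 block
warps: 4 blocks
blocks: 12 blocks

Answer: 1 block, 12 active warps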